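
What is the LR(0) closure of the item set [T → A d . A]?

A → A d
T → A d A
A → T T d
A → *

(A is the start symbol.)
{ [A → . *], [A → . A d], [A → . T T d], [T → . A d A], [T → A d . A] }

To compute CLOSURE, for each item [A → α.Bβ] where B is a non-terminal, add [B → .γ] for all productions B → γ; repeat for the newly added items until nothing changes.

Start with: [T → A d . A]
  [T → A d . A] has the dot before A: add [A → . A d], [A → . T T d], [A → . *]
  [A → . T T d] has the dot before T: add [T → . A d A]
No further items can be added.

CLOSURE = { [A → . *], [A → . A d], [A → . T T d], [T → . A d A], [T → A d . A] }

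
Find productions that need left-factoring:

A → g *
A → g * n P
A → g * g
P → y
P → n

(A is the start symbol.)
Yes, A has productions with common prefix 'g *'

Left-factoring is needed when two productions for the same non-terminal
share a common prefix on the right-hand side.

Productions for A:
  A → g *
  A → g * n P
  A → g * g
Productions for P:
  P → y
  P → n

Found common prefix 'g *' in productions for A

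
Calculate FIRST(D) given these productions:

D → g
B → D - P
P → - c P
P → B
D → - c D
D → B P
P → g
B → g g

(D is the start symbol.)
{ '-', 'g' }

FIRST sets of the other non-terminals involved (by the same procedure, iterated to a fixed point):
  FIRST(B) = { '-', 'g' }

From D → g:
  - g is a terminal: add 'g' and stop
From D → - c D:
  - '-' is a terminal: add '-' and stop
From D → B P:
  - B is a non-terminal: add FIRST(B) \ {ε} = { '-', 'g' }
    B is not nullable, so stop

Collecting: FIRST(D) = { '-', 'g' }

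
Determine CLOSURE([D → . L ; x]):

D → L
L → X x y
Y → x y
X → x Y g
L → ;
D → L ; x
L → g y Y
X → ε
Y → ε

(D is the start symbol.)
{ [D → . L ; x], [L → . ;], [L → . X x y], [L → . g y Y], [X → . x Y g], [X → .] }

Start with: [D → . L ; x]
  [D → . L ; x] has the dot before L: add [L → . X x y], [L → . ;], [L → . g y Y]
  [L → . X x y] has the dot before X: add [X → . x Y g], [X → .]
No further items can be added.

CLOSURE = { [D → . L ; x], [L → . ;], [L → . X x y], [L → . g y Y], [X → . x Y g], [X → .] }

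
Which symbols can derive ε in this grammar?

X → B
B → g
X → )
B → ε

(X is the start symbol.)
{ 'B', 'X' }

ε-productions: B → ε
So B is immediately nullable.
X → B: every symbol on the right is nullable, so X is nullable too.
Every non-terminal is now nullable.
Nullable = { 'B', 'X' }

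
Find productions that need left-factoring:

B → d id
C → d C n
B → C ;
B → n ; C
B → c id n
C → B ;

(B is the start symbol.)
Left-factoring is needed when two productions for the same non-terminal
share a common prefix on the right-hand side.

Productions for B:
  B → d id
  B → C ;
  B → n ; C
  B → c id n
Productions for C:
  C → d C n
  C → B ;

No common prefixes found.

Answer: No, left-factoring is not needed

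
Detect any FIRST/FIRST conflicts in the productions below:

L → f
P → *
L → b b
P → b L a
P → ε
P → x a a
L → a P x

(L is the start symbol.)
A FIRST/FIRST conflict occurs when two productions N → α and N → β for the same non-terminal have FIRST(α) ∩ FIRST(β) ≠ ∅ (with ε ∈ FIRST of a nullable right-hand side, so two nullable alternatives also conflict).

Productions for L:
  L → f: FIRST = { 'f' }
  L → b b: FIRST = { 'b' }
  L → a P x: FIRST = { 'a' }
Productions for P:
  P → *: FIRST = { '*' }
  P → b L a: FIRST = { 'b' }
  P → ε: FIRST = { ε }
  P → x a a: FIRST = { 'x' }

All alternatives of each non-terminal have pairwise disjoint FIRST sets.

Answer: No FIRST/FIRST conflicts.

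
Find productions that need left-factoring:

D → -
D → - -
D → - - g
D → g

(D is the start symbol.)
Yes, D has productions with common prefix '-'

Left-factoring is needed when two productions for the same non-terminal
share a common prefix on the right-hand side.

Productions for D:
  D → -
  D → - -
  D → - - g
  D → g

Found common prefix '-' in productions for D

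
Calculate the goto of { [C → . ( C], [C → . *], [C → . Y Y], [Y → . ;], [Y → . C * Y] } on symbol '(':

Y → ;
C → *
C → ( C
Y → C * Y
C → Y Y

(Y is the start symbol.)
GOTO(I, '(') = CLOSURE({ [A → αX.β] : [A → α.Xβ] ∈ I, X = '(' })

Items with dot before '(', with the dot advanced:
  [C → . ( C] → [C → ( . C]
Closure of the advanced items:
  [C → ( . C] has the dot before C: add [C → . *], [C → . ( C], [C → . Y Y]
  [C → . Y Y] has the dot before Y: add [Y → . ;], [Y → . C * Y]

GOTO = { [C → ( . C], [C → . ( C], [C → . *], [C → . Y Y], [Y → . ;], [Y → . C * Y] }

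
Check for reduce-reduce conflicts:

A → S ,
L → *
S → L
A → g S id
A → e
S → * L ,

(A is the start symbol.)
A reduce-reduce conflict occurs when an LR(0) state has two complete items [A → α .] and [B → β .] — both call for a reduction, and with no lookahead the parser cannot choose between them.

Augment with A' → A and build the canonical LR(0) collection (I0 = CLOSURE({[A' → . A]}), then GOTO on every symbol after a dot until no new states appear). It has 13 states:
  I0: { [A → . S ,], [A → . e], [A → . g S id], [A' → . A], [L → . *], [S → . * L ,], [S → . L] }  — shift
  I1: { [L → * .], [L → . *], [S → * . L ,] }  — shift, reduce
  I2: { [A' → A .] }  — accept
  I3: { [S → L .] }  — reduce
  I4: { [A → S . ,] }  — shift
  I5: { [A → e .] }  — reduce
  I6: { [A → g . S id], [L → . *], [S → . * L ,], [S → . L] }  — shift
  I7: { [A → g S . id] }  — shift
  I8: { [A → g S id .] }  — reduce
  I9: { [A → S , .] }  — reduce
  I10: { [L → * .] }  — reduce
  I11: { [S → * L . ,] }  — shift
  I12: { [S → * L , .] }  — reduce

No state contains more than one complete item.

Answer: No reduce-reduce conflicts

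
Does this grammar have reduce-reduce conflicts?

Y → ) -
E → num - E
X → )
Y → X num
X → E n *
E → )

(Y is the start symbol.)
Yes — I1: [E → ) .] vs [X → ) .]

A reduce-reduce conflict occurs when an LR(0) state has two complete items [A → α .] and [B → β .] — both call for a reduction, and with no lookahead the parser cannot choose between them.

Augment with Y' → Y and build the canonical LR(0) collection (I0 = CLOSURE({[Y' → . Y]}), then GOTO on every symbol after a dot until no new states appear). It has 13 states:
  I0: { [E → . )], [E → . num - E], [X → . )], [X → . E n *], [Y → . ) -], [Y → . X num], [Y' → . Y] }  — shift
  I1: { [E → ) .], [X → ) .], [Y → ) . -] }  — shift, 2 reduces
  I2: { [X → E . n *] }  — shift
  I3: { [Y → X . num] }  — shift
  I4: { [Y' → Y .] }  — accept
  I5: { [E → num . - E] }  — shift
  I6: { [E → . )], [E → . num - E], [E → num - . E] }  — shift
  I7: { [E → ) .] }  — reduce
  I8: { [E → num - E .] }  — reduce
  I9: { [Y → X num .] }  — reduce
  I10: { [X → E n . *] }  — shift
  I11: { [X → E n * .] }  — reduce
  I12: { [Y → ) - .] }  — reduce

I1 contains complete items [E → ) .], [X → ) .] — reduce-reduce conflict.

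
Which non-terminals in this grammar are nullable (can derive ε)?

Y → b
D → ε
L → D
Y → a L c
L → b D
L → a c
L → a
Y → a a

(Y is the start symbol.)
ε-productions: D → ε
So D is immediately nullable.
L → D: every symbol on the right is nullable, so L is nullable too.
No further non-terminal can be added: every production for the remaining non-terminals contains a terminal or a non-nullable non-terminal.
Nullable = { 'D', 'L' }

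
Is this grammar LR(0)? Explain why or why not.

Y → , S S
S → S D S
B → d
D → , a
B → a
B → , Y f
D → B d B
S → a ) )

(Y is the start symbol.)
A grammar is LR(0) if no state in the canonical LR(0) collection has:
  - both a shift item (dot before a terminal) and a complete item (shift-reduce conflict), or
  - two or more complete items (reduce-reduce conflict; the accept item [Y' → Y .] counts as a complete item here).

Augment with Y' → Y and build the canonical LR(0) collection (I0 = CLOSURE({[Y' → . Y]}), then GOTO on every symbol after a dot until no new states appear). It has 21 states:
  I0: { [Y → . , S S], [Y' → . Y] }  — shift
  I1: { [S → . S D S], [S → . a ) )], [Y → , . S S] }  — shift
  I2: { [Y' → Y .] }  — accept
  I3: { [B → . , Y f], [B → . a], [B → . d], [D → . , a], [D → . B d B], [S → . S D S], [S → . a ) )], [S → S . D S], [Y → , S . S] }  — shift
  I4: { [S → a . ) )] }  — shift
  I5: { [S → a ) . )] }  — shift
  I6: { [S → a ) ) .] }  — reduce
  I7: { [B → , . Y f], [D → , . a], [Y → . , S S] }  — shift
  I8: { [D → B . d B] }  — shift
  I9: { [S → . S D S], [S → . a ) )], [S → S D . S] }  — shift
  I10: { [B → . , Y f], [B → . a], [B → . d], [D → . , a], [D → . B d B], [S → S . D S], [Y → , S S .] }  — shift, reduce
  I11: { [B → a .], [S → a . ) )] }  — shift, reduce
  I12: { [B → d .] }  — reduce
  I13: { [B → a .] }  — reduce
  I14: { [B → . , Y f], [B → . a], [B → . d], [D → . , a], [D → . B d B], [S → S . D S], [S → S D S .] }  — shift, reduce
  I15: { [B → . , Y f], [B → . a], [B → . d], [D → B d . B] }  — shift
  I16: { [B → , . Y f], [Y → . , S S] }  — shift
  I17: { [D → B d B .] }  — reduce
  I18: { [B → , Y . f] }  — shift
  I19: { [B → , Y f .] }  — reduce
  I20: { [D → , a .] }  — reduce

Conflict in state I10:
  Shift-reduce conflict between [Y → , S S .] and [B → . , Y f]
So the grammar is NOT LR(0).

Answer: No. Shift-reduce conflict between [Y → , S S .] and [B → . , Y f]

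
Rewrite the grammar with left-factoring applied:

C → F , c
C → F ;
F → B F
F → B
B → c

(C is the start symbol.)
Left-factoring transforms A → αβ₁ | αβ₂ into A → αA' and A' → β₁ | β₂
(α is the longest common prefix among the alternatives). Repeat until
no nonterminal has two alternatives with a common prefix.

Round 1: C has alternatives sharing prefix 'F'. Introduce C': C → F C'
  Add: C' → , c
  Add: C' → ;

Round 2: F has alternatives sharing prefix 'B'. Introduce F': F → B F'
  Add: F' → F
  Add: F' → ε

No remaining common prefixes — done.

Resulting grammar:
C → F C'
C' → , c
C' → ;
F → B F'
F' → F
F' → ε
B → c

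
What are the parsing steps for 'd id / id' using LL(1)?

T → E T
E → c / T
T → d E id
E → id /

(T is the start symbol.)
LL(1) parsing maintains a stack (initially the start symbol over $) and the input. At each step: if the stack top is a terminal, match it against the current input token; if it is a non-terminal N, replace it with the RHS of M[N, lookahead] (the unique production whose predict set contains the lookahead).

Stack is shown with the top on the left.

Stack      Input        Action
------------------------------
T $        d id / id $  output T → d E id
d E id $   d id / id $  match 'd'
E id $     id / id $    output E → id /
id / id $  id / id $    match 'id'
/ id $     / id $       match '/'
id $       id $         match 'id'
$          $            accept

The string is accepted.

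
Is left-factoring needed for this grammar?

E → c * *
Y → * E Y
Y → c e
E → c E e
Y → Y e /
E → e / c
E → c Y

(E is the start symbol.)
Yes, E has productions with common prefix 'c'

Left-factoring is needed when two productions for the same non-terminal
share a common prefix on the right-hand side.

Productions for E:
  E → c * *
  E → c E e
  E → e / c
  E → c Y
Productions for Y:
  Y → * E Y
  Y → c e
  Y → Y e /

Found common prefix 'c' in productions for E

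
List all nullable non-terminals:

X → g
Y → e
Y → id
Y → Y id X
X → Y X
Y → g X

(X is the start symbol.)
None

A non-terminal is nullable if it can derive ε (the empty string): either it has an ε-production, or it has a production whose right-hand side consists entirely of nullable non-terminals.

There are no ε-productions, so no non-terminal can derive ε.
No non-terminals are nullable.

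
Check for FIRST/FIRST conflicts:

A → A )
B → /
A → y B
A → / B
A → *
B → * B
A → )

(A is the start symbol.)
A FIRST/FIRST conflict occurs when two productions N → α and N → β for the same non-terminal have FIRST(α) ∩ FIRST(β) ≠ ∅ (with ε ∈ FIRST of a nullable right-hand side, so two nullable alternatives also conflict).

FIRST sets of the non-terminals at (or reachable through a nullable prefix from) the front of some alternative:
  FIRST(A) = { ')', '*', '/', 'y' }

Productions for A:
  A → A ): FIRST = { ')', '*', '/', 'y' }
  A → y B: FIRST = { 'y' }
  A → / B: FIRST = { '/' }
  A → *: FIRST = { '*' }
  A → ): FIRST = { ')' }
Productions for B:
  B → /: FIRST = { '/' }
  B → * B: FIRST = { '*' }

Conflict for A: A → A ) and A → y B
  Overlap: { 'y' }
Conflict for A: A → A ) and A → / B
  Overlap: { '/' }
Conflict for A: A → A ) and A → *
  Overlap: { '*' }
Conflict for A: A → A ) and A → )
  Overlap: { ')' }

Answer: Yes. A → A ')' / A → y B on { 'y' }; A → A ')' / A → '/' B on { '/' }; A → A ')' / A → '*' on { '*' }; A → A ')' / A → ')' on { ')' }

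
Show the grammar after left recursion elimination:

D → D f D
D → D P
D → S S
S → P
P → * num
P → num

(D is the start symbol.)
D → S S D'
D' → f D D'
D' → P D'
D' → ε
S → P
P → * num
P → num

D is directly left-recursive. The standard transformation for
  A → A α₁ | ... | A α_m | β₁ | ... | β_n
is
  A  → β₁ A' | ... | β_n A'
  A' → α₁ A' | ... | α_m A' | ε

D → S S becomes D → S S D'
D → D f D becomes D' → f D D'
D → D P becomes D' → P D'
Add D' → ε

Productions for other non-terminals are unchanged:
  S → P
  P → * num
  P → num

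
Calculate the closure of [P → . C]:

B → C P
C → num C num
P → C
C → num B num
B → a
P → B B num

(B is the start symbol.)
{ [C → . num B num], [C → . num C num], [P → . C] }

To compute CLOSURE, for each item [A → α.Bβ] where B is a non-terminal, add [B → .γ] for all productions B → γ; repeat for the newly added items until nothing changes.

Start with: [P → . C]
  [P → . C] has the dot before C: add [C → . num C num], [C → . num B num]
No further items can be added.

CLOSURE = { [C → . num B num], [C → . num C num], [P → . C] }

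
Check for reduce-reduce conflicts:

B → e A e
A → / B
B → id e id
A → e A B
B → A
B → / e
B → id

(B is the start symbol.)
A reduce-reduce conflict occurs when an LR(0) state has two complete items [A → α .] and [B → β .] — both call for a reduction, and with no lookahead the parser cannot choose between them.

Augment with B' → B and build the canonical LR(0) collection (I0 = CLOSURE({[B' → . B]}), then GOTO on every symbol after a dot until no new states appear). It has 16 states:
  I0: { [A → . / B], [A → . e A B], [B → . / e], [B → . A], [B → . e A e], [B → . id e id], [B → . id], [B' → . B] }  — shift
  I1: { [A → . / B], [A → . e A B], [A → / . B], [B → . / e], [B → . A], [B → . e A e], [B → . id e id], [B → . id], [B → / . e] }  — shift
  I2: { [B → A .] }  — reduce
  I3: { [B' → B .] }  — accept
  I4: { [A → . / B], [A → . e A B], [A → e . A B], [B → e . A e] }  — shift
  I5: { [B → id . e id], [B → id .] }  — shift, reduce
  I6: { [B → id e . id] }  — shift
  I7: { [B → id e id .] }  — reduce
  I8: { [A → . / B], [A → . e A B], [A → / . B], [B → . / e], [B → . A], [B → . e A e], [B → . id e id], [B → . id] }  — shift
  I9: { [A → . / B], [A → . e A B], [A → e A . B], [B → . / e], [B → . A], [B → . e A e], [B → . id e id], [B → . id], [B → e A . e] }  — shift
  I10: { [A → . / B], [A → . e A B], [A → e . A B] }  — shift
  I11: { [A → . / B], [A → . e A B], [A → e A . B], [B → . / e], [B → . A], [B → . e A e], [B → . id e id], [B → . id] }  — shift
  I12: { [A → e A B .] }  — reduce
  I13: { [A → . / B], [A → . e A B], [A → e . A B], [B → e . A e], [B → e A e .] }  — shift, reduce
  I14: { [A → / B .] }  — reduce
  I15: { [A → . / B], [A → . e A B], [A → e . A B], [B → / e .], [B → e . A e] }  — shift, reduce

No state contains more than one complete item.

Answer: No reduce-reduce conflicts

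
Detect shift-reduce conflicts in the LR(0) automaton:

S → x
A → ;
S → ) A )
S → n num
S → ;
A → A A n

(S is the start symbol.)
Augment with S' → S and build the canonical LR(0) collection (I0 = CLOSURE({[S' → . S]}), then GOTO on every symbol after a dot until no new states appear). It has 12 states:
  I0: { [S → . ) A )], [S → . ;], [S → . n num], [S → . x], [S' → . S] }  — shift
  I1: { [A → . ;], [A → . A A n], [S → ) . A )] }  — shift
  I2: { [S → ; .] }  — reduce
  I3: { [S' → S .] }  — accept
  I4: { [S → n . num] }  — shift
  I5: { [S → x .] }  — reduce
  I6: { [S → n num .] }  — reduce
  I7: { [A → ; .] }  — reduce
  I8: { [A → . ;], [A → . A A n], [A → A . A n], [S → ) A . )] }  — shift
  I9: { [S → ) A ) .] }  — reduce
  I10: { [A → . ;], [A → . A A n], [A → A . A n], [A → A A . n] }  — shift
  I11: { [A → A A n .] }  — reduce

No state contains both a complete item and a shift item.

Answer: No shift-reduce conflicts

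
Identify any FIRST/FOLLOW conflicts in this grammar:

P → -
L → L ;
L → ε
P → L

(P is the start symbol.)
A FIRST/FOLLOW conflict occurs when a non-terminal N has a nullable alternative N → β (β ⇒* ε) and another alternative N → α with FIRST(α) ∩ FOLLOW(N) ≠ ∅: on such a lookahead the parser cannot decide between expanding α and letting N vanish via β.

Nullable non-terminals: L, P.
FIRST sets used below: FIRST(L) = { ';', ε }

L: nullable alternative(s) L → ε; FOLLOW(L) = { $, ';' }
  L → L ;: FIRST \ {ε} = { ';' } — overlaps FOLLOW(L) on { ';' }: CONFLICT
  L → ε: FIRST \ {ε} = { } — this is the only nullable alternative, skip

P: nullable alternative(s) P → L; FOLLOW(P) = { $ }
  P → -: FIRST \ {ε} = { '-' } — disjoint from FOLLOW(P)
  P → L: FIRST \ {ε} = { ';' } — this is the only nullable alternative, skip

So the grammar has 1 FIRST/FOLLOW conflict (marked CONFLICT above).

Answer: Yes. L → L ';' with FOLLOW(L) on { ';' }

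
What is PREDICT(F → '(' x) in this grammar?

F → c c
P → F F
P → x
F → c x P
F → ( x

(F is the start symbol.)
{ '(' }

PREDICT(F → '(' x) = (FIRST(RHS) \ {ε}) ∪ (FOLLOW(F) if ε ∈ FIRST(RHS), i.e. RHS ⇒* ε)
FIRST('(' x) = { '(' }
ε ∉ FIRST('(' x), so FOLLOW(F) is not added.
PREDICT(F → '(' x) = { '(' }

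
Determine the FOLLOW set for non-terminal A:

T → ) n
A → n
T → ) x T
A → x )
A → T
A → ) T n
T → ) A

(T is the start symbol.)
To compute FOLLOW(A), find every occurrence of A on a right-hand side N → α A β: add FIRST(β) \ {ε}, and if β is empty or nullable also add FOLLOW(N). Iterate to a fixed point.

In T → ) A: A is at the end, add FOLLOW(T)

The FOLLOW sets referred to above (computed the same way, to a fixed point):
  FOLLOW(T) = { $, 'n' }

Taking the union: FOLLOW(A) = { $, 'n' }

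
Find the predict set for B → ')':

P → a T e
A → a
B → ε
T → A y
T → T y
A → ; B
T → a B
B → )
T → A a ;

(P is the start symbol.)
{ ')' }

PREDICT(B → ')') = (FIRST(RHS) \ {ε}) ∪ (FOLLOW(B) if ε ∈ FIRST(RHS), i.e. RHS ⇒* ε)
FIRST(')') = { ')' }
ε ∉ FIRST(')'), so FOLLOW(B) is not added.
PREDICT(B → ')') = { ')' }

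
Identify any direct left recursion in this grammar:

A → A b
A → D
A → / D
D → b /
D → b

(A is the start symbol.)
Yes, A is left-recursive

A → A b: LEFT RECURSIVE (starts with A)
A → D: starts with D
A → / D: starts with '/'
D → b /: starts with b
D → b: starts with b

The grammar has direct left recursion on: A.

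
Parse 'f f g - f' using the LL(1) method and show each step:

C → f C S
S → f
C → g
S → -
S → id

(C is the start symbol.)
Stack is shown with the top on the left.

Stack      Input        Action
------------------------------
C $        f f g - f $  output C → f C S
f C S $    f f g - f $  match 'f'
C S $      f g - f $    output C → f C S
f C S S $  f g - f $    match 'f'
C S S $    g - f $      output C → g
g S S $    g - f $      match 'g'
S S $      - f $        output S → -
- S $      - f $        match '-'
S $        f $          output S → f
f $        f $          match 'f'
$          $            accept

The string is accepted.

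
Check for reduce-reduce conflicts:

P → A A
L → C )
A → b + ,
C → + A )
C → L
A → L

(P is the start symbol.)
Augment with P' → P and build the canonical LR(0) collection (I0 = CLOSURE({[P' → . P]}), then GOTO on every symbol after a dot until no new states appear). It has 13 states:
  I0: { [A → . L], [A → . b + ,], [C → . + A )], [C → . L], [L → . C )], [P → . A A], [P' → . P] }  — shift
  I1: { [A → . L], [A → . b + ,], [C → + . A )], [C → . + A )], [C → . L], [L → . C )] }  — shift
  I2: { [A → . L], [A → . b + ,], [C → . + A )], [C → . L], [L → . C )], [P → A . A] }  — shift
  I3: { [L → C . )] }  — shift
  I4: { [A → L .], [C → L .] }  — 2 reduces
  I5: { [P' → P .] }  — accept
  I6: { [A → b . + ,] }  — shift
  I7: { [A → b + . ,] }  — shift
  I8: { [A → b + , .] }  — reduce
  I9: { [L → C ) .] }  — reduce
  I10: { [P → A A .] }  — reduce
  I11: { [C → + A . )] }  — shift
  I12: { [C → + A ) .] }  — reduce

I4 contains complete items [A → L .], [C → L .] — reduce-reduce conflict.

Answer: Yes — I4: [A → L .] vs [C → L .]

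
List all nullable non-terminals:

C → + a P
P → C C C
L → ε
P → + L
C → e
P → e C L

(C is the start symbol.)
A non-terminal is nullable if it can derive ε (the empty string): either it has an ε-production, or it has a production whose right-hand side consists entirely of nullable non-terminals.

ε-productions: L → ε
So L is immediately nullable.
No further non-terminal can be added: every production for the remaining non-terminals contains a terminal or a non-nullable non-terminal.
Nullable = { 'L' }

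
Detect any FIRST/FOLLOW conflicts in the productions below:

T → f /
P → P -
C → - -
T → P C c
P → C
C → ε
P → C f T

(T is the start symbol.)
Yes. P → P '-' with FOLLOW(P) on { '-' }; P → C f T with FOLLOW(P) on { '-' }; C → '-' '-' with FOLLOW(C) on { '-' }

A FIRST/FOLLOW conflict occurs when a non-terminal N has a nullable alternative N → β (β ⇒* ε) and another alternative N → α with FIRST(α) ∩ FOLLOW(N) ≠ ∅: on such a lookahead the parser cannot decide between expanding α and letting N vanish via β.

Nullable non-terminals: C, P.
FIRST sets used below: FIRST(P) = { '-', 'f', ε }, FIRST(C) = { '-', ε }

C: nullable alternative(s) C → ε; FOLLOW(C) = { '-', 'c', 'f' }
  C → - -: FIRST \ {ε} = { '-' } — overlaps FOLLOW(C) on { '-' }: CONFLICT
  C → ε: FIRST \ {ε} = { } — this is the only nullable alternative, skip

P: nullable alternative(s) P → C; FOLLOW(P) = { '-', 'c' }
  P → P -: FIRST \ {ε} = { '-', 'f' } — overlaps FOLLOW(P) on { '-' }: CONFLICT
  P → C: FIRST \ {ε} = { '-' } — this is the only nullable alternative, skip
  P → C f T: FIRST \ {ε} = { '-', 'f' } — overlaps FOLLOW(P) on { '-' }: CONFLICT

T has no nullable alternative, so no FIRST/FOLLOW check is needed there.

So the grammar has 3 FIRST/FOLLOW conflicts (marked CONFLICT above).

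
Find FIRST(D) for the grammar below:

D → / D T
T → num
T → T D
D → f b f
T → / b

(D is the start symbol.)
{ '/', 'f' }

To compute FIRST(D), examine every production with D on the left-hand side, reading each right-hand side left to right until a non-nullable symbol is reached.

From D → / D T:
  - '/' is a terminal: add '/' and stop
From D → f b f:
  - f is a terminal: add 'f' and stop

Collecting: FIRST(D) = { '/', 'f' }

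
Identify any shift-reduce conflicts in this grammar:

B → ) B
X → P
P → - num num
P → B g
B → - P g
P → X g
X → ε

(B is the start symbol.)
Yes — I2: [X → .] vs [B → . ) B]; I4: [X → .] vs [B → . ) B]; I6: [X → P .] vs [B → - P . g]

A shift-reduce conflict occurs when an LR(0) state has both:
  - a complete (reduce) item [A → α .] (dot at the end), and
  - a shift item [B → β . c γ] (dot before a terminal).

Augment with B' → B and build the canonical LR(0) collection (I0 = CLOSURE({[B' → . B]}), then GOTO on every symbol after a dot until no new states appear). It has 14 states:
  I0: { [B → . ) B], [B → . - P g], [B' → . B] }  — shift
  I1: { [B → ) . B], [B → . ) B], [B → . - P g] }  — shift
  I2: { [B → - . P g], [B → . ) B], [B → . - P g], [P → . - num num], [P → . B g], [P → . X g], [X → . P], [X → .] }  — shift, reduce
  I3: { [B' → B .] }  — accept
  I4: { [B → - . P g], [B → . ) B], [B → . - P g], [P → - . num num], [P → . - num num], [P → . B g], [P → . X g], [X → . P], [X → .] }  — shift, reduce
  I5: { [P → B . g] }  — shift
  I6: { [B → - P . g], [X → P .] }  — shift, reduce
  I7: { [P → X . g] }  — shift
  I8: { [P → X g .] }  — reduce
  I9: { [B → - P g .] }  — reduce
  I10: { [P → B g .] }  — reduce
  I11: { [P → - num . num] }  — shift
  I12: { [P → - num num .] }  — reduce
  I13: { [B → ) B .] }  — reduce

I2 contains reduce item [X → .] and shift items [B → . ) B], [B → . - P g], [P → . - num num] — shift-reduce conflict.
I4 contains reduce item [X → .] and shift items [B → . ) B], [B → . - P g], [P → . - num num], [P → - . num num] — shift-reduce conflict.
I6 contains reduce item [X → P .] and shift item [B → - P . g] — shift-reduce conflict.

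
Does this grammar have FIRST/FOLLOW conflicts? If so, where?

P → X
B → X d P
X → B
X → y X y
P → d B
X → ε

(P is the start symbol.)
Nullable non-terminals: P, X.
FIRST sets used below: FIRST(X) = { 'd', 'y', ε }, FIRST(B) = { 'd', 'y' }

P: nullable alternative(s) P → X; FOLLOW(P) = { $, 'd', 'y' }
  P → X: FIRST \ {ε} = { 'd', 'y' } — this is the only nullable alternative, skip
  P → d B: FIRST \ {ε} = { 'd' } — overlaps FOLLOW(P) on { 'd' }: CONFLICT

X: nullable alternative(s) X → ε; FOLLOW(X) = { $, 'd', 'y' }
  X → B: FIRST \ {ε} = { 'd', 'y' } — overlaps FOLLOW(X) on { 'd', 'y' }: CONFLICT
  X → y X y: FIRST \ {ε} = { 'y' } — overlaps FOLLOW(X) on { 'y' }: CONFLICT
  X → ε: FIRST \ {ε} = { } — this is the only nullable alternative, skip

B has no nullable alternative, so no FIRST/FOLLOW check is needed there.

So the grammar has 3 FIRST/FOLLOW conflicts (marked CONFLICT above).

Answer: Yes. P → d B with FOLLOW(P) on { 'd' }; X → B with FOLLOW(X) on { 'd', 'y' }; X → y X y with FOLLOW(X) on { 'y' }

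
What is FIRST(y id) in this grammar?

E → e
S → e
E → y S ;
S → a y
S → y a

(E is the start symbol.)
To compute FIRST(y id), process the symbols left to right:
Symbol y is a terminal. Add 'y' and stop.
FIRST(y id) = { 'y' }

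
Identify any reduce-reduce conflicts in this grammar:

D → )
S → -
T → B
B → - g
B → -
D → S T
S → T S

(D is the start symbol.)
Yes — I2: [B → - .] vs [S → - .]

A reduce-reduce conflict occurs when an LR(0) state has two complete items [A → α .] and [B → β .] — both call for a reduction, and with no lookahead the parser cannot choose between them.

Augment with D' → D and build the canonical LR(0) collection (I0 = CLOSURE({[D' → . D]}), then GOTO on every symbol after a dot until no new states appear). It has 11 states:
  I0: { [B → . - g], [B → . -], [D → . )], [D → . S T], [D' → . D], [S → . -], [S → . T S], [T → . B] }  — shift
  I1: { [D → ) .] }  — reduce
  I2: { [B → - . g], [B → - .], [S → - .] }  — shift, 2 reduces
  I3: { [T → B .] }  — reduce
  I4: { [D' → D .] }  — accept
  I5: { [B → . - g], [B → . -], [D → S . T], [T → . B] }  — shift
  I6: { [B → . - g], [B → . -], [S → . -], [S → . T S], [S → T . S], [T → . B] }  — shift
  I7: { [S → T S .] }  — reduce
  I8: { [B → - . g], [B → - .] }  — shift, reduce
  I9: { [D → S T .] }  — reduce
  I10: { [B → - g .] }  — reduce

I2 contains complete items [B → - .], [S → - .] — reduce-reduce conflict.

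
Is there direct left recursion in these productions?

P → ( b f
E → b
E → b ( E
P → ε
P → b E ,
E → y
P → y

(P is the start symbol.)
Direct left recursion occurs when N → N α for some non-terminal N (the right-hand side begins with the left-hand side itself).

P → ( b f: starts with '('
E → b: starts with b
E → b ( E: starts with b
P → ε: starts with ε
P → b E ,: starts with b
E → y: starts with y
P → y: starts with y

No direct left recursion found.

Answer: No direct left recursion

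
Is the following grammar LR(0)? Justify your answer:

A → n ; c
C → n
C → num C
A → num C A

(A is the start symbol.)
Yes, the grammar is LR(0)

A grammar is LR(0) if no state in the canonical LR(0) collection has:
  - both a shift item (dot before a terminal) and a complete item (shift-reduce conflict), or
  - two or more complete items (reduce-reduce conflict; the accept item [A' → A .] counts as a complete item here).

Augment with A' → A and build the canonical LR(0) collection (I0 = CLOSURE({[A' → . A]}), then GOTO on every symbol after a dot until no new states appear). It has 11 states:
  I0: { [A → . n ; c], [A → . num C A], [A' → . A] }  — shift
  I1: { [A' → A .] }  — accept
  I2: { [A → n . ; c] }  — shift
  I3: { [A → num . C A], [C → . n], [C → . num C] }  — shift
  I4: { [A → . n ; c], [A → . num C A], [A → num C . A] }  — shift
  I5: { [C → n .] }  — reduce
  I6: { [C → . n], [C → . num C], [C → num . C] }  — shift
  I7: { [C → num C .] }  — reduce
  I8: { [A → num C A .] }  — reduce
  I9: { [A → n ; . c] }  — shift
  I10: { [A → n ; c .] }  — reduce

Every state is either a pure shift/goto state or contains exactly one complete item and nothing to shift — no conflicts. The grammar is LR(0).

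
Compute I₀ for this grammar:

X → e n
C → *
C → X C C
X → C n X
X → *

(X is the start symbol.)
{ [C → . *], [C → . X C C], [X → . *], [X → . C n X], [X → . e n], [X' → . X] }

First, augment the grammar with X' → X
I₀ = CLOSURE({ [X' → . X] }):
  [X' → . X] has the dot before X: add [X → . e n], [X → . C n X], [X → . *]
  [X → . C n X] has the dot before C: add [C → . *], [C → . X C C]
No further items can be added.

I₀ = { [C → . *], [C → . X C C], [X → . *], [X → . C n X], [X → . e n], [X' → . X] }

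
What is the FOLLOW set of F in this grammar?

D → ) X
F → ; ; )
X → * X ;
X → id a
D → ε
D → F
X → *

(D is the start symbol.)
To compute FOLLOW(F), find every occurrence of F on a right-hand side N → α F β: add FIRST(β) \ {ε}, and if β is empty or nullable also add FOLLOW(N). Iterate to a fixed point.

In D → F: F is at the end, add FOLLOW(D)

The FOLLOW sets referred to above (computed the same way, to a fixed point):
  FOLLOW(D) = { $ }

Taking the union: FOLLOW(F) = { $ }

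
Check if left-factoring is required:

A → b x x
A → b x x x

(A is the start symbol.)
Left-factoring is needed when two productions for the same non-terminal
share a common prefix on the right-hand side.

Productions for A:
  A → b x x
  A → b x x x

Found common prefix 'b x x' in productions for A

Answer: Yes, A has productions with common prefix 'b x x'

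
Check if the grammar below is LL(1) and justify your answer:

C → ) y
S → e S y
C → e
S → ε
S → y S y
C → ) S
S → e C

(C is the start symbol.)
Relevant sets:
  FOLLOW(S) = { $, 'y' }

For C:
  PREDICT(C → ')' y) = { ')' }
  PREDICT(C → e) = { 'e' }
  PREDICT(C → ')' S) = { ')' }
For S:
  PREDICT(S → e S y) = { 'e' }
  PREDICT(S → ε) = { $, 'y' }
  PREDICT(S → y S y) = { 'y' }
  PREDICT(S → e C) = { 'e' }

Conflict found: Predict set conflict for C: { ')' }
The grammar is NOT LL(1).

Answer: No. Predict set conflict for C: { ')' }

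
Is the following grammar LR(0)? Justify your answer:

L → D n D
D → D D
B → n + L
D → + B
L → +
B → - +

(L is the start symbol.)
Augment with L' → L and build the canonical LR(0) collection (I0 = CLOSURE({[L' → . L]}), then GOTO on every symbol after a dot until no new states appear). It has 14 states:
  I0: { [D → . + B], [D → . D D], [L → . +], [L → . D n D], [L' → . L] }  — shift
  I1: { [B → . - +], [B → . n + L], [D → + . B], [L → + .] }  — shift, reduce
  I2: { [D → . + B], [D → . D D], [D → D . D], [L → D . n D] }  — shift
  I3: { [L' → L .] }  — accept
  I4: { [B → . - +], [B → . n + L], [D → + . B] }  — shift
  I5: { [D → . + B], [D → . D D], [D → D . D], [D → D D .] }  — shift, reduce
  I6: { [D → . + B], [D → . D D], [L → D n . D] }  — shift
  I7: { [D → . + B], [D → . D D], [D → D . D], [L → D n D .] }  — shift, reduce
  I8: { [B → - . +] }  — shift
  I9: { [D → + B .] }  — reduce
  I10: { [B → n . + L] }  — shift
  I11: { [B → n + . L], [D → . + B], [D → . D D], [L → . +], [L → . D n D] }  — shift
  I12: { [B → n + L .] }  — reduce
  I13: { [B → - + .] }  — reduce

Conflict in state I1:
  Shift-reduce conflict between [L → + .] and [B → . - +]
So the grammar is NOT LR(0).

Answer: No. Shift-reduce conflict between [L → + .] and [B → . - +]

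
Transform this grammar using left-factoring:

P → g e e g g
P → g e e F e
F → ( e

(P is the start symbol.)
P → g e e P'
P' → g g
P' → F e
F → ( e

Left-factoring transforms A → αβ₁ | αβ₂ into A → αA' and A' → β₁ | β₂
(α is the longest common prefix among the alternatives). Repeat until
no nonterminal has two alternatives with a common prefix.

Round 1: P has alternatives sharing prefix 'g e e'. Introduce P': P → g e e P'
  Add: P' → g g
  Add: P' → F e

No remaining common prefixes — done.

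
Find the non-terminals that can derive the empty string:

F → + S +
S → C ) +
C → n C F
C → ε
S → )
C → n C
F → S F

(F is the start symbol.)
{ 'C' }

A non-terminal is nullable if it can derive ε (the empty string): either it has an ε-production, or it has a production whose right-hand side consists entirely of nullable non-terminals.

ε-productions: C → ε
So C is immediately nullable.
No further non-terminal can be added: every production for the remaining non-terminals contains a terminal or a non-nullable non-terminal.
Nullable = { 'C' }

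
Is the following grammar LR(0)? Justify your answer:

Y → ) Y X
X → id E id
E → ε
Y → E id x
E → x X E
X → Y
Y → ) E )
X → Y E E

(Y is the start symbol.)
Augment with Y' → Y and build the canonical LR(0) collection (I0 = CLOSURE({[Y' → . Y]}), then GOTO on every symbol after a dot until no new states appear). It has 19 states:
  I0: { [E → . x X E], [E → .], [Y → . ) E )], [Y → . ) Y X], [Y → . E id x], [Y' → . Y] }  — shift, reduce
  I1: { [E → . x X E], [E → .], [Y → ) . E )], [Y → ) . Y X], [Y → . ) E )], [Y → . ) Y X], [Y → . E id x] }  — shift, reduce
  I2: { [Y → E . id x] }  — shift
  I3: { [Y' → Y .] }  — accept
  I4: { [E → . x X E], [E → .], [E → x . X E], [X → . Y E E], [X → . Y], [X → . id E id], [Y → . ) E )], [Y → . ) Y X], [Y → . E id x] }  — shift, reduce
  I5: { [E → . x X E], [E → .], [E → x X . E] }  — shift, reduce
  I6: { [E → . x X E], [E → .], [X → Y . E E], [X → Y .] }  — shift, 2 reduces
  I7: { [E → . x X E], [E → .], [X → id . E id] }  — shift, reduce
  I8: { [X → id E . id] }  — shift
  I9: { [X → id E id .] }  — reduce
  I10: { [E → . x X E], [E → .], [X → Y E . E] }  — shift, reduce
  I11: { [X → Y E E .] }  — reduce
  I12: { [E → x X E .] }  — reduce
  I13: { [Y → E id . x] }  — shift
  I14: { [Y → E id x .] }  — reduce
  I15: { [Y → ) E . )], [Y → E . id x] }  — shift
  I16: { [E → . x X E], [E → .], [X → . Y E E], [X → . Y], [X → . id E id], [Y → ) Y . X], [Y → . ) E )], [Y → . ) Y X], [Y → . E id x] }  — shift, reduce
  I17: { [Y → ) Y X .] }  — reduce
  I18: { [Y → ) E ) .] }  — reduce

Conflict in state I0:
  Shift-reduce conflict between [E → .] and [E → . x X E]
So the grammar is NOT LR(0).

Answer: No. Shift-reduce conflict between [E → .] and [E → . x X E]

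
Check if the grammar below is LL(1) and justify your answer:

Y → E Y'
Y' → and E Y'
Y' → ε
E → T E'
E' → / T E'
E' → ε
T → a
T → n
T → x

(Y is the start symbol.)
A grammar is LL(1) if for each non-terminal N with multiple productions, the predict sets of those productions are pairwise disjoint, where PREDICT(N → α) = (FIRST(α) \ {ε}) ∪ (FOLLOW(N) if α ⇒* ε).

Relevant sets:
  FOLLOW(Y') = { $ }
  FOLLOW(E') = { $, 'and' }

For Y':
  PREDICT(Y' → and E Y') = { 'and' }
  PREDICT(Y' → ε) = { $ }
For E':
  PREDICT(E' → '/' T E') = { '/' }
  PREDICT(E' → ε) = { $, 'and' }
For T:
  PREDICT(T → a) = { 'a' }
  PREDICT(T → n) = { 'n' }
  PREDICT(T → x) = { 'x' }
Y, E have a single production, so nothing to check there.

All predict sets are disjoint. The grammar IS LL(1).

Answer: Yes, the grammar is LL(1).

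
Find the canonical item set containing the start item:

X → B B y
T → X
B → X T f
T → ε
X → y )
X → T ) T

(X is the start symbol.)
{ [B → . X T f], [T → . X], [T → .], [X → . B B y], [X → . T ) T], [X → . y )], [X' → . X] }

First, augment the grammar with X' → X
I₀ = CLOSURE({ [X' → . X] }):
  [X' → . X] has the dot before X: add [X → . B B y], [X → . y )], [X → . T ) T]
  [X → . B B y] has the dot before B: add [B → . X T f]
  [X → . T ) T] has the dot before T: add [T → . X], [T → .]
No further items can be added.

I₀ = { [B → . X T f], [T → . X], [T → .], [X → . B B y], [X → . T ) T], [X → . y )], [X' → . X] }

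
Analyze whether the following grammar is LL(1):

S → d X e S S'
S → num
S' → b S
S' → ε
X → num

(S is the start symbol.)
No. Predict set conflict for S': { 'b' }

A grammar is LL(1) if for each non-terminal N with multiple productions, the predict sets of those productions are pairwise disjoint, where PREDICT(N → α) = (FIRST(α) \ {ε}) ∪ (FOLLOW(N) if α ⇒* ε).

Relevant sets:
  FOLLOW(S') = { $, 'b' }

For S:
  PREDICT(S → d X e S S') = { 'd' }
  PREDICT(S → num) = { 'num' }
For S':
  PREDICT(S' → b S) = { 'b' }
  PREDICT(S' → ε) = { $, 'b' }
X has a single production, so nothing to check there.

Conflict found: Predict set conflict for S': { 'b' }
The grammar is NOT LL(1).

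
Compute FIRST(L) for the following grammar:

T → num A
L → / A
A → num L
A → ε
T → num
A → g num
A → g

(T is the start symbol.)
{ '/' }

From L → / A:
  - '/' is a terminal: add '/' and stop

Collecting: FIRST(L) = { '/' }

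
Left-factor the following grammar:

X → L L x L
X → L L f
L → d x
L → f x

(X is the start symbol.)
Left-factoring transforms A → αβ₁ | αβ₂ into A → αA' and A' → β₁ | β₂
(α is the longest common prefix among the alternatives). Repeat until
no nonterminal has two alternatives with a common prefix.

Round 1: X has alternatives sharing prefix 'L L'. Introduce X': X → L L X'
  Add: X' → x L
  Add: X' → f

No remaining common prefixes — done.

Resulting grammar:
X → L L X'
X' → x L
X' → f
L → d x
L → f x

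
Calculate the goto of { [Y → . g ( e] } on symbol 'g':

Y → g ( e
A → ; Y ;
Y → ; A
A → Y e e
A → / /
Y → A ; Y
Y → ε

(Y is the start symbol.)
{ [Y → g . ( e] }

GOTO(I, 'g') = CLOSURE({ [A → αX.β] : [A → α.Xβ] ∈ I, X = 'g' })

Items with dot before 'g', with the dot advanced:
  [Y → . g ( e] → [Y → g . ( e]
Closure adds nothing (no advanced item has the dot before a non-terminal).

GOTO = { [Y → g . ( e] }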